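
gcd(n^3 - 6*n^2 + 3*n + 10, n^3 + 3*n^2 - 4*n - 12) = n - 2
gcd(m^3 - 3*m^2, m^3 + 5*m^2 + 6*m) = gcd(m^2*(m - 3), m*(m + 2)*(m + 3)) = m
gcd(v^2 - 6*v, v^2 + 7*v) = v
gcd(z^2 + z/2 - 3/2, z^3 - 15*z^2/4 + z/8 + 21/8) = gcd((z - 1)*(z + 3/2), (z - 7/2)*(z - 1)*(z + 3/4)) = z - 1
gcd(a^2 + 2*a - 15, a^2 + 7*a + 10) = a + 5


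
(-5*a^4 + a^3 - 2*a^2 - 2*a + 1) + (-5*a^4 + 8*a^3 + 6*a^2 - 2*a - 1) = -10*a^4 + 9*a^3 + 4*a^2 - 4*a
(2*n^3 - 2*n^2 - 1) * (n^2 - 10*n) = 2*n^5 - 22*n^4 + 20*n^3 - n^2 + 10*n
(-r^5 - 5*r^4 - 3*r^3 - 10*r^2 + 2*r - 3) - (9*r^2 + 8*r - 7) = -r^5 - 5*r^4 - 3*r^3 - 19*r^2 - 6*r + 4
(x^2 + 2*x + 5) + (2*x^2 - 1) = 3*x^2 + 2*x + 4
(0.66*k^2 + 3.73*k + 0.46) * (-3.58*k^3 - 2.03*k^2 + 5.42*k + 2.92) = -2.3628*k^5 - 14.6932*k^4 - 5.6415*k^3 + 21.21*k^2 + 13.3848*k + 1.3432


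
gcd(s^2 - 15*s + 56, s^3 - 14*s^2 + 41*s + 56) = s^2 - 15*s + 56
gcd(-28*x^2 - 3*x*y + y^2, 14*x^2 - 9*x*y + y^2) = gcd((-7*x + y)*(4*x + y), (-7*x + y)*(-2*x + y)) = 7*x - y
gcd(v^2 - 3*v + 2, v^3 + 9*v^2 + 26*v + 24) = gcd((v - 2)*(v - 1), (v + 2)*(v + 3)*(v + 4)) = 1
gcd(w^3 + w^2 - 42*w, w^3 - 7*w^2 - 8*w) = w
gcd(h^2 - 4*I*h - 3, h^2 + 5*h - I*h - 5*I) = h - I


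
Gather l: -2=-2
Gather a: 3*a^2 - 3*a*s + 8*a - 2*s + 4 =3*a^2 + a*(8 - 3*s) - 2*s + 4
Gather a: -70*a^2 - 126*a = -70*a^2 - 126*a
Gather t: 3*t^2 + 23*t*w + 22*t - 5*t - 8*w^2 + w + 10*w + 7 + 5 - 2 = 3*t^2 + t*(23*w + 17) - 8*w^2 + 11*w + 10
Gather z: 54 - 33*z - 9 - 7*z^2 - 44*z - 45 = -7*z^2 - 77*z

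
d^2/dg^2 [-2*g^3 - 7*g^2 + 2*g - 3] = -12*g - 14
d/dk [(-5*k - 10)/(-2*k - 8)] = 5/(k^2 + 8*k + 16)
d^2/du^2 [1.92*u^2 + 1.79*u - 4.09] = 3.84000000000000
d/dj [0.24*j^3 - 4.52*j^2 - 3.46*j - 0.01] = 0.72*j^2 - 9.04*j - 3.46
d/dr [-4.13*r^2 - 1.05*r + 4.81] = -8.26*r - 1.05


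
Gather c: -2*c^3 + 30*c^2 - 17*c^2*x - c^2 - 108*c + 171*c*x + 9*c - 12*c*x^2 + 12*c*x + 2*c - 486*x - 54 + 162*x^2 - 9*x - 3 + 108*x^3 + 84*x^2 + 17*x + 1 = -2*c^3 + c^2*(29 - 17*x) + c*(-12*x^2 + 183*x - 97) + 108*x^3 + 246*x^2 - 478*x - 56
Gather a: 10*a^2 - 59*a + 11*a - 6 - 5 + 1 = 10*a^2 - 48*a - 10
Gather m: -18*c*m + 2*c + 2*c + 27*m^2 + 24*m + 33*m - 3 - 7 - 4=4*c + 27*m^2 + m*(57 - 18*c) - 14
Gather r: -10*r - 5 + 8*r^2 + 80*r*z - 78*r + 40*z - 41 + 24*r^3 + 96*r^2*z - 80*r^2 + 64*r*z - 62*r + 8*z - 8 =24*r^3 + r^2*(96*z - 72) + r*(144*z - 150) + 48*z - 54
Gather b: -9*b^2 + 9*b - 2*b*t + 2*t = -9*b^2 + b*(9 - 2*t) + 2*t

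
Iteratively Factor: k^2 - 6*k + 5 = (k - 1)*(k - 5)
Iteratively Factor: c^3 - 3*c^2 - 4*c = (c + 1)*(c^2 - 4*c) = (c - 4)*(c + 1)*(c)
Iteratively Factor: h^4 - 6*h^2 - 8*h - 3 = (h + 1)*(h^3 - h^2 - 5*h - 3) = (h + 1)^2*(h^2 - 2*h - 3) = (h + 1)^3*(h - 3)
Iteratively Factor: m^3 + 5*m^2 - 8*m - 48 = (m - 3)*(m^2 + 8*m + 16) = (m - 3)*(m + 4)*(m + 4)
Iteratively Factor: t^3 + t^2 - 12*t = (t + 4)*(t^2 - 3*t) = t*(t + 4)*(t - 3)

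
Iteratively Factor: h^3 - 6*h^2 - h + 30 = (h - 5)*(h^2 - h - 6) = (h - 5)*(h + 2)*(h - 3)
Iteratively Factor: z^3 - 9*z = (z - 3)*(z^2 + 3*z) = z*(z - 3)*(z + 3)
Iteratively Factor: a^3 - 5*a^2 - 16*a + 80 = (a + 4)*(a^2 - 9*a + 20) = (a - 5)*(a + 4)*(a - 4)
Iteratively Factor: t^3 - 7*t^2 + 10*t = (t - 5)*(t^2 - 2*t) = t*(t - 5)*(t - 2)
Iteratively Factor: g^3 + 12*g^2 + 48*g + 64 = (g + 4)*(g^2 + 8*g + 16) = (g + 4)^2*(g + 4)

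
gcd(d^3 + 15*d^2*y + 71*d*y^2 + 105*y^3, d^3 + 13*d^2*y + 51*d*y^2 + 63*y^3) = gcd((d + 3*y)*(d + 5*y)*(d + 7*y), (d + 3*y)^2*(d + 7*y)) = d^2 + 10*d*y + 21*y^2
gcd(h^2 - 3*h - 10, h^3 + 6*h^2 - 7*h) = 1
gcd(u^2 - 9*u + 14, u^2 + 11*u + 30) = 1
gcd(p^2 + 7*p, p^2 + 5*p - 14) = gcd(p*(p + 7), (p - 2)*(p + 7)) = p + 7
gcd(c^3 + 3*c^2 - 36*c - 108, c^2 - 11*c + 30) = c - 6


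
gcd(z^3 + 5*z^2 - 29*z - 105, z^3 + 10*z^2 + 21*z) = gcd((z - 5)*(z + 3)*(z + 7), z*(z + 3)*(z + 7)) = z^2 + 10*z + 21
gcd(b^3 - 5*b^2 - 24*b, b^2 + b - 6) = b + 3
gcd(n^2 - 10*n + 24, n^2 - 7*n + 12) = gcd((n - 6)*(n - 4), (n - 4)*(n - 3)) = n - 4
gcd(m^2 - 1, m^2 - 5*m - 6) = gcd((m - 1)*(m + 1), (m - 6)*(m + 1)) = m + 1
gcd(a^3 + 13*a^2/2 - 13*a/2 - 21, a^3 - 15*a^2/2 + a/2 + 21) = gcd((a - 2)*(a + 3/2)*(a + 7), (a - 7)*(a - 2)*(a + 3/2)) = a^2 - a/2 - 3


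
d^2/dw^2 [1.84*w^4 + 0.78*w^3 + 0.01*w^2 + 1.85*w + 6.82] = 22.08*w^2 + 4.68*w + 0.02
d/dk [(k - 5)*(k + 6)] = 2*k + 1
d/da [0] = 0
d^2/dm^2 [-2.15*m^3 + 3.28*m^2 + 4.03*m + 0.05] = 6.56 - 12.9*m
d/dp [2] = 0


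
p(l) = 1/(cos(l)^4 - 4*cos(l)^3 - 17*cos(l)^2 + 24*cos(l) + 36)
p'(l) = (4*sin(l)*cos(l)^3 - 12*sin(l)*cos(l)^2 - 34*sin(l)*cos(l) + 24*sin(l))/(cos(l)^4 - 4*cos(l)^3 - 17*cos(l)^2 + 24*cos(l) + 36)^2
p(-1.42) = 0.03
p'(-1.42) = -0.01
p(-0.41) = 0.02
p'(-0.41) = 0.00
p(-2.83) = 0.49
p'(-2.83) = -3.15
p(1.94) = 0.04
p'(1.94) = 0.05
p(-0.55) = 0.02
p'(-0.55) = 0.00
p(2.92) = 0.97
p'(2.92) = 8.75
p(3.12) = 102.14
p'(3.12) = 9460.03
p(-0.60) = 0.02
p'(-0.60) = 0.00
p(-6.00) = 0.02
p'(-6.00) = 0.00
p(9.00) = 0.27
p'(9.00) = 1.24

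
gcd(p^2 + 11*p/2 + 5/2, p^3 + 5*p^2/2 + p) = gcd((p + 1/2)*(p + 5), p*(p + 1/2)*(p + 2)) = p + 1/2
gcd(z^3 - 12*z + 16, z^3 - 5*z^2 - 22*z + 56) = z^2 + 2*z - 8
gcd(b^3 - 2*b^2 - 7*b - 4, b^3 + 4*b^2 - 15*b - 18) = b + 1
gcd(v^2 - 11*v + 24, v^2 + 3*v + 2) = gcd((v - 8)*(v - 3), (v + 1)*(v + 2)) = 1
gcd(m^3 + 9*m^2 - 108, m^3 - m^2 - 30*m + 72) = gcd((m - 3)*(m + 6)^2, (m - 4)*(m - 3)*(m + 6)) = m^2 + 3*m - 18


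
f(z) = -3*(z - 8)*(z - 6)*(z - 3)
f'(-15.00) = -3825.00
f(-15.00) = 26082.00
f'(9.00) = -81.00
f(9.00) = -54.00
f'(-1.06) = -388.23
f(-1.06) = 779.08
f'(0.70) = -203.01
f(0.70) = 266.96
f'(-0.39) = -311.15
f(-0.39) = 545.24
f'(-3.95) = -813.32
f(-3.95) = 2479.12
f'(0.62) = -210.22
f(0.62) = 283.49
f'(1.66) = -125.48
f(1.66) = 110.61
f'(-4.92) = -989.70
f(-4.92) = 3352.21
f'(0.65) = -207.50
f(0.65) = 277.22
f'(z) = -3*(z - 8)*(z - 6) - 3*(z - 8)*(z - 3) - 3*(z - 6)*(z - 3) = -9*z^2 + 102*z - 270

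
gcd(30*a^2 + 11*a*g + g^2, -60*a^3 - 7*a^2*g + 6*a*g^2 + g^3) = 5*a + g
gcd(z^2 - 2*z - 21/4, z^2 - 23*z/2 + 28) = z - 7/2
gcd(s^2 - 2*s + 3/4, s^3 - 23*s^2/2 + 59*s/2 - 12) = s - 1/2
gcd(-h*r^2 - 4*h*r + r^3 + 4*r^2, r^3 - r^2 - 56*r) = r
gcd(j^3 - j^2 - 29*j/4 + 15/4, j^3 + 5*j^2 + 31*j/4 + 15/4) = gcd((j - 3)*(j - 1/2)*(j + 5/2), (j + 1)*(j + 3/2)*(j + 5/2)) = j + 5/2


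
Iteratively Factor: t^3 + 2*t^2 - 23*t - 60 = (t - 5)*(t^2 + 7*t + 12) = (t - 5)*(t + 4)*(t + 3)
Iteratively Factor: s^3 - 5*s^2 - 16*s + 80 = (s + 4)*(s^2 - 9*s + 20) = (s - 5)*(s + 4)*(s - 4)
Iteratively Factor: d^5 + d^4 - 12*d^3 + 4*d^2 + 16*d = (d)*(d^4 + d^3 - 12*d^2 + 4*d + 16) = d*(d - 2)*(d^3 + 3*d^2 - 6*d - 8) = d*(d - 2)^2*(d^2 + 5*d + 4) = d*(d - 2)^2*(d + 4)*(d + 1)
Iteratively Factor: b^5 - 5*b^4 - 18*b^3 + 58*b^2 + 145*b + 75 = (b + 1)*(b^4 - 6*b^3 - 12*b^2 + 70*b + 75) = (b - 5)*(b + 1)*(b^3 - b^2 - 17*b - 15) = (b - 5)^2*(b + 1)*(b^2 + 4*b + 3) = (b - 5)^2*(b + 1)^2*(b + 3)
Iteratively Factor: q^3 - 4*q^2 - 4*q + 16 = (q + 2)*(q^2 - 6*q + 8) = (q - 2)*(q + 2)*(q - 4)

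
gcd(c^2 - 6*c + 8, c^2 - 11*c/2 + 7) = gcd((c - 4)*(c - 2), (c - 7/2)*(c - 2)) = c - 2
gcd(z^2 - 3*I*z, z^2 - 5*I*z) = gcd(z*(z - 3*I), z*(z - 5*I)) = z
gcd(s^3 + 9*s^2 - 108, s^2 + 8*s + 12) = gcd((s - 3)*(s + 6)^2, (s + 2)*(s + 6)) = s + 6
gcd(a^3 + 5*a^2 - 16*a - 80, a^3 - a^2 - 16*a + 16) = a^2 - 16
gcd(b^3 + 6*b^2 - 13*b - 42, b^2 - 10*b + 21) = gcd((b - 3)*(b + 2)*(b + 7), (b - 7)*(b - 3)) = b - 3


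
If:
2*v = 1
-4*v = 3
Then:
No Solution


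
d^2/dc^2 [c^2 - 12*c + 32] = 2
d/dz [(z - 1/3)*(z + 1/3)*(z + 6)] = 3*z^2 + 12*z - 1/9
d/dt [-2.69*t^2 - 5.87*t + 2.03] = -5.38*t - 5.87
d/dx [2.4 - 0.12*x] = -0.120000000000000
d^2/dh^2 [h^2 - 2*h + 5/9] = 2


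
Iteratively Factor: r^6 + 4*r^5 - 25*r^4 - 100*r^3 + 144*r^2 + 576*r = (r + 4)*(r^5 - 25*r^3 + 144*r) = r*(r + 4)*(r^4 - 25*r^2 + 144) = r*(r + 4)^2*(r^3 - 4*r^2 - 9*r + 36) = r*(r - 4)*(r + 4)^2*(r^2 - 9) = r*(r - 4)*(r + 3)*(r + 4)^2*(r - 3)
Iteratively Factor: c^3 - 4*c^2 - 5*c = (c)*(c^2 - 4*c - 5) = c*(c + 1)*(c - 5)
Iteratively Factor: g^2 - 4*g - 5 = (g + 1)*(g - 5)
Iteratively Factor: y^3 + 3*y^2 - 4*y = (y - 1)*(y^2 + 4*y) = y*(y - 1)*(y + 4)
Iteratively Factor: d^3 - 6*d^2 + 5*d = (d - 5)*(d^2 - d) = (d - 5)*(d - 1)*(d)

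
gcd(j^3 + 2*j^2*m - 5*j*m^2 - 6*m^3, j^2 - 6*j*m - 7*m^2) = j + m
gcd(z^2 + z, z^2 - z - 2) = z + 1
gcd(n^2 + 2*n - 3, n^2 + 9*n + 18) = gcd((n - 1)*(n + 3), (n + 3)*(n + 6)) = n + 3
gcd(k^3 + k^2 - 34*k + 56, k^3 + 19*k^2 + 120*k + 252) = k + 7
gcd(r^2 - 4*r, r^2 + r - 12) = 1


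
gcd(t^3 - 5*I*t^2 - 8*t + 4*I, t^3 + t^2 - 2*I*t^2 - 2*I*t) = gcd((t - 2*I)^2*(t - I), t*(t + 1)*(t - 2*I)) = t - 2*I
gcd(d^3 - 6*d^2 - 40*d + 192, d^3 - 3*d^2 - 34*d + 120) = d^2 + 2*d - 24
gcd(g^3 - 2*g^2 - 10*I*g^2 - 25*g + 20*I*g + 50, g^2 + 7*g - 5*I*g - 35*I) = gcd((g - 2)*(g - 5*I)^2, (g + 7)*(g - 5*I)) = g - 5*I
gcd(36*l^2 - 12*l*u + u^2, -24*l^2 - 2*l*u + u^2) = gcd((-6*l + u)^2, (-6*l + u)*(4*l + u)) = -6*l + u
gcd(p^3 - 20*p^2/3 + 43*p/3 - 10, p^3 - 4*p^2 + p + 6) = p^2 - 5*p + 6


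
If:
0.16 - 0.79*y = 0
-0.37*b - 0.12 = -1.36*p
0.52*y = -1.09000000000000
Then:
No Solution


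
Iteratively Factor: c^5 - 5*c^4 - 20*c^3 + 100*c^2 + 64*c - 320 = (c - 2)*(c^4 - 3*c^3 - 26*c^2 + 48*c + 160) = (c - 5)*(c - 2)*(c^3 + 2*c^2 - 16*c - 32) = (c - 5)*(c - 2)*(c + 2)*(c^2 - 16) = (c - 5)*(c - 2)*(c + 2)*(c + 4)*(c - 4)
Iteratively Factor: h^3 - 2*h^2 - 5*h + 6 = (h - 3)*(h^2 + h - 2) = (h - 3)*(h + 2)*(h - 1)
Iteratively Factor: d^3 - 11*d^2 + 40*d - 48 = (d - 4)*(d^2 - 7*d + 12) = (d - 4)^2*(d - 3)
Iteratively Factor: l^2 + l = (l + 1)*(l)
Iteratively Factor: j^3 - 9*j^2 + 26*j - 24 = (j - 2)*(j^2 - 7*j + 12) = (j - 4)*(j - 2)*(j - 3)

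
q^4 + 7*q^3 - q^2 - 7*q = q*(q - 1)*(q + 1)*(q + 7)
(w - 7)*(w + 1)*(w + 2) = w^3 - 4*w^2 - 19*w - 14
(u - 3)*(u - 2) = u^2 - 5*u + 6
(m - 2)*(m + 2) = m^2 - 4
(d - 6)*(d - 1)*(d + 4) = d^3 - 3*d^2 - 22*d + 24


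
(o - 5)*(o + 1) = o^2 - 4*o - 5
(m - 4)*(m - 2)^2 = m^3 - 8*m^2 + 20*m - 16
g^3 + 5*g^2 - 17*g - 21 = (g - 3)*(g + 1)*(g + 7)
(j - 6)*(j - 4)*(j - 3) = j^3 - 13*j^2 + 54*j - 72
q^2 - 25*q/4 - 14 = (q - 8)*(q + 7/4)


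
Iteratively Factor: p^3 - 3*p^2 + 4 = (p - 2)*(p^2 - p - 2) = (p - 2)^2*(p + 1)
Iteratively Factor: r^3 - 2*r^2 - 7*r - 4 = (r + 1)*(r^2 - 3*r - 4) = (r + 1)^2*(r - 4)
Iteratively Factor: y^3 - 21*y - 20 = (y - 5)*(y^2 + 5*y + 4) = (y - 5)*(y + 1)*(y + 4)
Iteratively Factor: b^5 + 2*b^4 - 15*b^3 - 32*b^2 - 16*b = (b)*(b^4 + 2*b^3 - 15*b^2 - 32*b - 16) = b*(b - 4)*(b^3 + 6*b^2 + 9*b + 4) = b*(b - 4)*(b + 4)*(b^2 + 2*b + 1) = b*(b - 4)*(b + 1)*(b + 4)*(b + 1)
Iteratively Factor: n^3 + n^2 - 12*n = (n)*(n^2 + n - 12) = n*(n - 3)*(n + 4)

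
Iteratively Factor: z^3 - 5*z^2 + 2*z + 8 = (z - 2)*(z^2 - 3*z - 4) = (z - 4)*(z - 2)*(z + 1)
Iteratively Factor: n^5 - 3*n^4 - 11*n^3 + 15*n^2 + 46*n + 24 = (n + 2)*(n^4 - 5*n^3 - n^2 + 17*n + 12) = (n - 4)*(n + 2)*(n^3 - n^2 - 5*n - 3) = (n - 4)*(n - 3)*(n + 2)*(n^2 + 2*n + 1) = (n - 4)*(n - 3)*(n + 1)*(n + 2)*(n + 1)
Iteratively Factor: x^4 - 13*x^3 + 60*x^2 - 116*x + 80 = (x - 2)*(x^3 - 11*x^2 + 38*x - 40) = (x - 5)*(x - 2)*(x^2 - 6*x + 8) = (x - 5)*(x - 2)^2*(x - 4)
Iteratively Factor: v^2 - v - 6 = (v - 3)*(v + 2)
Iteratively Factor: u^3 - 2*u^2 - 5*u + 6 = (u - 1)*(u^2 - u - 6) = (u - 1)*(u + 2)*(u - 3)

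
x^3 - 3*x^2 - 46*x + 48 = (x - 8)*(x - 1)*(x + 6)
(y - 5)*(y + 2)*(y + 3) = y^3 - 19*y - 30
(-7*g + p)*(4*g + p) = -28*g^2 - 3*g*p + p^2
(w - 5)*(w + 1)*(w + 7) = w^3 + 3*w^2 - 33*w - 35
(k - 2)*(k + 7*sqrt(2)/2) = k^2 - 2*k + 7*sqrt(2)*k/2 - 7*sqrt(2)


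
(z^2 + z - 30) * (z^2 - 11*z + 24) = z^4 - 10*z^3 - 17*z^2 + 354*z - 720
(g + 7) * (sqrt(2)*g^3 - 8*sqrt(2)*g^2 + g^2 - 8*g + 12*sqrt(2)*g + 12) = sqrt(2)*g^4 - sqrt(2)*g^3 + g^3 - 44*sqrt(2)*g^2 - g^2 - 44*g + 84*sqrt(2)*g + 84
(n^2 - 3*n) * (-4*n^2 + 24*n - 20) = -4*n^4 + 36*n^3 - 92*n^2 + 60*n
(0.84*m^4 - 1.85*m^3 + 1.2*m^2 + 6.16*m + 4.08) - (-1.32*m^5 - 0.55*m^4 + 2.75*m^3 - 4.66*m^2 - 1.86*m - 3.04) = 1.32*m^5 + 1.39*m^4 - 4.6*m^3 + 5.86*m^2 + 8.02*m + 7.12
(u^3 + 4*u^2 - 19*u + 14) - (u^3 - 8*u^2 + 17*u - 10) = 12*u^2 - 36*u + 24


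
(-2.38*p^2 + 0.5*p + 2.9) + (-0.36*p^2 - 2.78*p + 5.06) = -2.74*p^2 - 2.28*p + 7.96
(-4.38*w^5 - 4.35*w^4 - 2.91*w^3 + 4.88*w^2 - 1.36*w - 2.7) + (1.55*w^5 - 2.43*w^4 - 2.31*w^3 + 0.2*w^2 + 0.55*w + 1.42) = -2.83*w^5 - 6.78*w^4 - 5.22*w^3 + 5.08*w^2 - 0.81*w - 1.28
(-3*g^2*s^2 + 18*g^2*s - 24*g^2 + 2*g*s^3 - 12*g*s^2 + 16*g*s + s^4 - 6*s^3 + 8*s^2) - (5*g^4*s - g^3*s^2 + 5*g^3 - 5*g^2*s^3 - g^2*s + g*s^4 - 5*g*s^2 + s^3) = -5*g^4*s + g^3*s^2 - 5*g^3 + 5*g^2*s^3 - 3*g^2*s^2 + 19*g^2*s - 24*g^2 - g*s^4 + 2*g*s^3 - 7*g*s^2 + 16*g*s + s^4 - 7*s^3 + 8*s^2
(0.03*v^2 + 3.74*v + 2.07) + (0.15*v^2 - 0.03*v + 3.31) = 0.18*v^2 + 3.71*v + 5.38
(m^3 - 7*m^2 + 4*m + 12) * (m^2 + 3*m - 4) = m^5 - 4*m^4 - 21*m^3 + 52*m^2 + 20*m - 48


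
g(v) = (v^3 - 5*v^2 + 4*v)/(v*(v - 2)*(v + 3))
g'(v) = (3*v^2 - 10*v + 4)/(v*(v - 2)*(v + 3)) - (v^3 - 5*v^2 + 4*v)/(v*(v - 2)*(v + 3)^2) - (v^3 - 5*v^2 + 4*v)/(v*(v - 2)^2*(v + 3)) - (v^3 - 5*v^2 + 4*v)/(v^2*(v - 2)*(v + 3)) = 2*(3*v^2 - 10*v + 13)/(v^4 + 2*v^3 - 11*v^2 - 12*v + 36)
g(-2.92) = -68.92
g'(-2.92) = 875.02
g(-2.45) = -9.09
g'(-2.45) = 18.53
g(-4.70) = 4.35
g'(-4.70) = 1.95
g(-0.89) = -1.52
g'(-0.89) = 1.31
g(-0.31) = -0.91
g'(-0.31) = 0.85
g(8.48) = 0.45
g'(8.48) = 0.05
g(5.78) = 0.26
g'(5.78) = 0.10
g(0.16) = -0.55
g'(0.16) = 0.68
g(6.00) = 0.28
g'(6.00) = 0.09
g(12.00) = 0.59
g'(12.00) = 0.03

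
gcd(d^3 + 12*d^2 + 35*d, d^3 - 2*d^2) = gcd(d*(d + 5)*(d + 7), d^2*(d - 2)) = d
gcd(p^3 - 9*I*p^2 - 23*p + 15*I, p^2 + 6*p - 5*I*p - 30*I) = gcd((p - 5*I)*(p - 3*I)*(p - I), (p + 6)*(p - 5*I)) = p - 5*I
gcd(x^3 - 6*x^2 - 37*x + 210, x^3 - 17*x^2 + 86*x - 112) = x - 7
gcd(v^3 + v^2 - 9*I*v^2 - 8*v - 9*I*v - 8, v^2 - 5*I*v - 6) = 1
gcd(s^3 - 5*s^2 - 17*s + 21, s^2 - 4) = 1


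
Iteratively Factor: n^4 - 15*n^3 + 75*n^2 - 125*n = (n)*(n^3 - 15*n^2 + 75*n - 125) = n*(n - 5)*(n^2 - 10*n + 25) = n*(n - 5)^2*(n - 5)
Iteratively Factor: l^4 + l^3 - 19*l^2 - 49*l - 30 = (l - 5)*(l^3 + 6*l^2 + 11*l + 6) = (l - 5)*(l + 2)*(l^2 + 4*l + 3) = (l - 5)*(l + 2)*(l + 3)*(l + 1)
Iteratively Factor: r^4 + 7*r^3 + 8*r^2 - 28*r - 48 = (r - 2)*(r^3 + 9*r^2 + 26*r + 24) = (r - 2)*(r + 2)*(r^2 + 7*r + 12) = (r - 2)*(r + 2)*(r + 3)*(r + 4)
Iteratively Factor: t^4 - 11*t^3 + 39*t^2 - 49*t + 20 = (t - 1)*(t^3 - 10*t^2 + 29*t - 20) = (t - 1)^2*(t^2 - 9*t + 20) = (t - 5)*(t - 1)^2*(t - 4)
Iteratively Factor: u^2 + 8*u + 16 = (u + 4)*(u + 4)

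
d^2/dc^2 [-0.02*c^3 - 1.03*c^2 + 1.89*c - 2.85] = -0.12*c - 2.06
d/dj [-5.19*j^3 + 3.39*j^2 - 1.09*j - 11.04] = -15.57*j^2 + 6.78*j - 1.09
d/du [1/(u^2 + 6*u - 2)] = 2*(-u - 3)/(u^2 + 6*u - 2)^2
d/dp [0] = 0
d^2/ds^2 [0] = 0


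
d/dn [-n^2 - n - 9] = -2*n - 1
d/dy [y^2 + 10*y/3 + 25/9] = 2*y + 10/3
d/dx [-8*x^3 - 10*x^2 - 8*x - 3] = -24*x^2 - 20*x - 8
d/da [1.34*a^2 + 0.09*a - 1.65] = 2.68*a + 0.09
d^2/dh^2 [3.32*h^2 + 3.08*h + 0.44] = 6.64000000000000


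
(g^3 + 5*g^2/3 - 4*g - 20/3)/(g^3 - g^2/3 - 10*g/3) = (g + 2)/g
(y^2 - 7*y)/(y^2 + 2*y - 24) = y*(y - 7)/(y^2 + 2*y - 24)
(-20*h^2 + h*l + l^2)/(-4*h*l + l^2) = (5*h + l)/l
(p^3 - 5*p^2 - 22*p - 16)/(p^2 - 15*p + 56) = (p^2 + 3*p + 2)/(p - 7)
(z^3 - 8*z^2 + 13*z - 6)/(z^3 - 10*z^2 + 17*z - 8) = (z - 6)/(z - 8)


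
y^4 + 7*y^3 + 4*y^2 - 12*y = y*(y - 1)*(y + 2)*(y + 6)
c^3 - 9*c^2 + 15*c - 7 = (c - 7)*(c - 1)^2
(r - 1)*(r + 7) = r^2 + 6*r - 7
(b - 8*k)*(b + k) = b^2 - 7*b*k - 8*k^2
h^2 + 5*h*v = h*(h + 5*v)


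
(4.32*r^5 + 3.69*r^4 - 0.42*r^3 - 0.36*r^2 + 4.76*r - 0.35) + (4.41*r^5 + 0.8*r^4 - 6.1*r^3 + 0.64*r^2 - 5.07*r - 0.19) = 8.73*r^5 + 4.49*r^4 - 6.52*r^3 + 0.28*r^2 - 0.31*r - 0.54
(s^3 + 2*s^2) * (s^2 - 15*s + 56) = s^5 - 13*s^4 + 26*s^3 + 112*s^2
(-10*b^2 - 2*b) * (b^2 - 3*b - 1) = -10*b^4 + 28*b^3 + 16*b^2 + 2*b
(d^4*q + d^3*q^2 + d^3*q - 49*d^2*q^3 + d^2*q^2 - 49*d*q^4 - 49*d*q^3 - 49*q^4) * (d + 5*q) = d^5*q + 6*d^4*q^2 + d^4*q - 44*d^3*q^3 + 6*d^3*q^2 - 294*d^2*q^4 - 44*d^2*q^3 - 245*d*q^5 - 294*d*q^4 - 245*q^5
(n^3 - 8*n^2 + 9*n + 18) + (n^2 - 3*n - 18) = n^3 - 7*n^2 + 6*n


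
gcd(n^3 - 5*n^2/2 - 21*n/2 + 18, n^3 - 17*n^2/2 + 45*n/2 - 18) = n^2 - 11*n/2 + 6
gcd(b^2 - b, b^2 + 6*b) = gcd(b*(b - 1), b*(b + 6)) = b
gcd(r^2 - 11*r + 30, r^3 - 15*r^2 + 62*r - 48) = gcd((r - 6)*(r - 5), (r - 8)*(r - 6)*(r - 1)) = r - 6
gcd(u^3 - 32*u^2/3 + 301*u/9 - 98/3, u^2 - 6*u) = u - 6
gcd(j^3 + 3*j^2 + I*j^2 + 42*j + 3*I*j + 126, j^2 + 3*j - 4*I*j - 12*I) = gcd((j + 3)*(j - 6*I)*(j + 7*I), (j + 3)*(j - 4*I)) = j + 3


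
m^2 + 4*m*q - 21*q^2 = (m - 3*q)*(m + 7*q)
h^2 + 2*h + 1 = (h + 1)^2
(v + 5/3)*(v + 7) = v^2 + 26*v/3 + 35/3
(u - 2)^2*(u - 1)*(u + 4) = u^4 - u^3 - 12*u^2 + 28*u - 16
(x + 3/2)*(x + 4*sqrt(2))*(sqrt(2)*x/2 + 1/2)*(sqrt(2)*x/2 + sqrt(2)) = x^4/2 + 7*x^3/4 + 9*sqrt(2)*x^3/4 + 7*x^2/2 + 63*sqrt(2)*x^2/8 + 7*x + 27*sqrt(2)*x/4 + 6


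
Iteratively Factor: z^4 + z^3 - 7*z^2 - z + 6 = (z + 1)*(z^3 - 7*z + 6) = (z - 1)*(z + 1)*(z^2 + z - 6) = (z - 1)*(z + 1)*(z + 3)*(z - 2)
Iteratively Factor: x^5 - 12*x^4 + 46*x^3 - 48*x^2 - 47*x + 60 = (x - 1)*(x^4 - 11*x^3 + 35*x^2 - 13*x - 60) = (x - 1)*(x + 1)*(x^3 - 12*x^2 + 47*x - 60) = (x - 4)*(x - 1)*(x + 1)*(x^2 - 8*x + 15) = (x - 4)*(x - 3)*(x - 1)*(x + 1)*(x - 5)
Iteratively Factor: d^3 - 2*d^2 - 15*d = (d - 5)*(d^2 + 3*d) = (d - 5)*(d + 3)*(d)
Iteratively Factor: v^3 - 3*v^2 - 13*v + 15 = (v - 1)*(v^2 - 2*v - 15) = (v - 1)*(v + 3)*(v - 5)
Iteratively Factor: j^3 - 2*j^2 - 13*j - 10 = (j + 2)*(j^2 - 4*j - 5) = (j + 1)*(j + 2)*(j - 5)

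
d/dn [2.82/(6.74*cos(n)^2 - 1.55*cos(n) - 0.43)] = (38.0136*cos(n) - 4.371)*sin(n)/(-6.74*cos(n)^2 + 1.55*cos(n) + 0.43)^2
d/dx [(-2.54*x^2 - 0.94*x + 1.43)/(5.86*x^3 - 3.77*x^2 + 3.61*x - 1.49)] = (14.8844*x^4 + 11.0168*x^3 - 37.8526*x^2 + 18.3514*x - 3.7617)/(34.3396*x^6 - 44.1844*x^5 + 56.5221*x^4 - 44.6822*x^3 + 24.2667*x^2 - 10.7578*x + 2.2201)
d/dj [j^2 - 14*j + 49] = 2*j - 14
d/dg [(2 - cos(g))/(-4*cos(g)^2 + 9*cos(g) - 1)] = (-4*sin(g)^2 - 16*cos(g) + 21)*sin(g)/(4*cos(g)^2 - 9*cos(g) + 1)^2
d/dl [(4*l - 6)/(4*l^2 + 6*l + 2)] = (-4*l^2 + 12*l + 11)/(4*l^4 + 12*l^3 + 13*l^2 + 6*l + 1)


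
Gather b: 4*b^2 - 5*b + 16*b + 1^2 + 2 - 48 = 4*b^2 + 11*b - 45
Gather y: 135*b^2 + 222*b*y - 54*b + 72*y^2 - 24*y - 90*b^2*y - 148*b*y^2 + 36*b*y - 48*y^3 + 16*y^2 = 135*b^2 - 54*b - 48*y^3 + y^2*(88 - 148*b) + y*(-90*b^2 + 258*b - 24)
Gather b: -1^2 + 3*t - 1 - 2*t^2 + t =-2*t^2 + 4*t - 2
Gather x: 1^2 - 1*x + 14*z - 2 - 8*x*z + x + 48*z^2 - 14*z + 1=-8*x*z + 48*z^2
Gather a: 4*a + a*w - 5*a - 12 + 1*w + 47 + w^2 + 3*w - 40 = a*(w - 1) + w^2 + 4*w - 5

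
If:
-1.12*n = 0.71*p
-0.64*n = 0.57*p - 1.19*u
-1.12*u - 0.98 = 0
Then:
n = 4.02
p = -6.34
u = -0.88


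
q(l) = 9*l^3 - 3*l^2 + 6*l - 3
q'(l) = 27*l^2 - 6*l + 6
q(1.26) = 17.80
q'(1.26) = 41.31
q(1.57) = 33.85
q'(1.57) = 63.13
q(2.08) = 77.49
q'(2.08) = 110.33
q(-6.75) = -2948.11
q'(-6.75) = 1276.69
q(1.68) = 41.29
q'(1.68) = 72.12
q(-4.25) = -773.58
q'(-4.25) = 519.19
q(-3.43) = -422.06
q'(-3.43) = 344.23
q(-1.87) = -83.56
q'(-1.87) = 111.64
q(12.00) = 15189.00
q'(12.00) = 3822.00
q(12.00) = 15189.00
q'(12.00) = 3822.00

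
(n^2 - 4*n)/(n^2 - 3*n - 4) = n/(n + 1)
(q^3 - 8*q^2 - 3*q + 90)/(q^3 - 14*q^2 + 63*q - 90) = (q + 3)/(q - 3)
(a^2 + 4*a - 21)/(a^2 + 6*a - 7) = (a - 3)/(a - 1)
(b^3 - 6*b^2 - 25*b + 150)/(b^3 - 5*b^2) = (b^2 - b - 30)/b^2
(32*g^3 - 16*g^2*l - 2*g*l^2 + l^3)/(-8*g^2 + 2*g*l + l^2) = -4*g + l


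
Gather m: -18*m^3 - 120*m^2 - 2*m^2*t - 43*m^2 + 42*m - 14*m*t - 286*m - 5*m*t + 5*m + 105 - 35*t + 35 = -18*m^3 + m^2*(-2*t - 163) + m*(-19*t - 239) - 35*t + 140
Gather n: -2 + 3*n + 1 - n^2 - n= -n^2 + 2*n - 1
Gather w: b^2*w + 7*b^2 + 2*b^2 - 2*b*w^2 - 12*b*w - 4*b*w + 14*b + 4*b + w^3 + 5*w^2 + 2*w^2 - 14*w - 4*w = 9*b^2 + 18*b + w^3 + w^2*(7 - 2*b) + w*(b^2 - 16*b - 18)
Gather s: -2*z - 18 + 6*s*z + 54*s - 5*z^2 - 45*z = s*(6*z + 54) - 5*z^2 - 47*z - 18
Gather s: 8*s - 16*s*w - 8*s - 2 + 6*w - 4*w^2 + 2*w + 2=-16*s*w - 4*w^2 + 8*w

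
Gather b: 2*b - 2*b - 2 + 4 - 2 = 0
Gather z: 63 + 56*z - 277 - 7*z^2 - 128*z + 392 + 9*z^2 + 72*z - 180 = 2*z^2 - 2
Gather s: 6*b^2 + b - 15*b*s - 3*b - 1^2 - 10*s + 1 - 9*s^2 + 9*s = 6*b^2 - 2*b - 9*s^2 + s*(-15*b - 1)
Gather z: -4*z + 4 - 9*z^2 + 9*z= -9*z^2 + 5*z + 4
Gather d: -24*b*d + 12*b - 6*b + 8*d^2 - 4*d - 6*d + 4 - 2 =6*b + 8*d^2 + d*(-24*b - 10) + 2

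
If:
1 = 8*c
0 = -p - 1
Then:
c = 1/8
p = -1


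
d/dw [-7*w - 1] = -7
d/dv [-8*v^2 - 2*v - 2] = -16*v - 2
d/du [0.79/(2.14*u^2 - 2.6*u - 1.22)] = (2.054 - 3.3812*u)/(-2.14*u^2 + 2.6*u + 1.22)^2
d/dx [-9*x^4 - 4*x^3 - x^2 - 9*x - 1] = -36*x^3 - 12*x^2 - 2*x - 9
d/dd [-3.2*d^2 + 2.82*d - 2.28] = 2.82 - 6.4*d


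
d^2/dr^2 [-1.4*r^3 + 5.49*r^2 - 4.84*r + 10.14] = 10.98 - 8.4*r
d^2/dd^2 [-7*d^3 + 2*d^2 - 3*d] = 4 - 42*d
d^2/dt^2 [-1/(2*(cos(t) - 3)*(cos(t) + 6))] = (4*sin(t)^4 - 83*sin(t)^2 + 171*cos(t)/4 + 9*cos(3*t)/4 + 25)/(2*(cos(t) - 3)^3*(cos(t) + 6)^3)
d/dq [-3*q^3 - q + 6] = -9*q^2 - 1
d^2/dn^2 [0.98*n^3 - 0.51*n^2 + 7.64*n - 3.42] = 5.88*n - 1.02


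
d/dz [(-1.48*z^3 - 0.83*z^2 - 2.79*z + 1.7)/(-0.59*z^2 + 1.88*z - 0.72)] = (0.8732*z^4 - 5.5648*z^3 - 0.00970000000000026*z^2 + 3.2012*z - 1.1872)/(0.3481*z^4 - 2.2184*z^3 + 4.384*z^2 - 2.7072*z + 0.5184)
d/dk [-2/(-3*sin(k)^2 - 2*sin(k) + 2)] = -4*(3*sin(k) + 1)*cos(k)/(3*sin(k)^2 + 2*sin(k) - 2)^2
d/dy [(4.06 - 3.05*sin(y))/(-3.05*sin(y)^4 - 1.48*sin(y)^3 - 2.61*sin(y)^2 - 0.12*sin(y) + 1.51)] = (-27.9075*sin(y)^4 + 40.504*sin(y)^3 + 10.0659*sin(y)^2 + 21.1932*sin(y) - 4.1183)*cos(y)/(9.3025*sin(y)^8 + 9.028*sin(y)^7 + 18.1114*sin(y)^6 + 8.4576*sin(y)^5 - 2.0437*sin(y)^4 - 3.8432*sin(y)^3 - 7.8678*sin(y)^2 - 0.3624*sin(y) + 2.2801)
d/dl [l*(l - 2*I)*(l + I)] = 3*l^2 - 2*I*l + 2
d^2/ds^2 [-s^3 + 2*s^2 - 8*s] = 4 - 6*s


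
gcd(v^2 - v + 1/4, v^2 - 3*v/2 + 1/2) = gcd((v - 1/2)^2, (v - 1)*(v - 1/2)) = v - 1/2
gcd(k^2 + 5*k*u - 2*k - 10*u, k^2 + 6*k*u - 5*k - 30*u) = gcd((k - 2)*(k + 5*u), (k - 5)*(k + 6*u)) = 1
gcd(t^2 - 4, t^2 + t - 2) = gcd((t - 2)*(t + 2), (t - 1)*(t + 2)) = t + 2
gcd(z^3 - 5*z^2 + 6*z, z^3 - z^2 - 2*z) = z^2 - 2*z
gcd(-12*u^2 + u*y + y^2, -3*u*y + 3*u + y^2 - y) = -3*u + y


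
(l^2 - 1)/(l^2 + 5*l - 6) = (l + 1)/(l + 6)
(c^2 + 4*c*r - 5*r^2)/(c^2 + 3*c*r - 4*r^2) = (c + 5*r)/(c + 4*r)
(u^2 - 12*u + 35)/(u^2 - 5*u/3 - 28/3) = 3*(-u^2 + 12*u - 35)/(-3*u^2 + 5*u + 28)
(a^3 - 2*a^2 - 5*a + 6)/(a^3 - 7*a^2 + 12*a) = (a^2 + a - 2)/(a*(a - 4))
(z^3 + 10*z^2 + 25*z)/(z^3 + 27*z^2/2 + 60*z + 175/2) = 2*z/(2*z + 7)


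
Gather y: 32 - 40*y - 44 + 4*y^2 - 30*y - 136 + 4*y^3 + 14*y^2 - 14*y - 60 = 4*y^3 + 18*y^2 - 84*y - 208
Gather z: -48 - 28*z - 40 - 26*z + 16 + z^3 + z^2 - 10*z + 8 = z^3 + z^2 - 64*z - 64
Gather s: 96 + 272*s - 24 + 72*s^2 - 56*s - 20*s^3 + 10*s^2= -20*s^3 + 82*s^2 + 216*s + 72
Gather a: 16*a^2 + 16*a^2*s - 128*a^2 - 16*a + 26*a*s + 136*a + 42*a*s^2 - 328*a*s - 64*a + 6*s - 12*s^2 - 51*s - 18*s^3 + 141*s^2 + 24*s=a^2*(16*s - 112) + a*(42*s^2 - 302*s + 56) - 18*s^3 + 129*s^2 - 21*s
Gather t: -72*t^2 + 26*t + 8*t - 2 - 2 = -72*t^2 + 34*t - 4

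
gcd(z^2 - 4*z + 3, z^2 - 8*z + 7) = z - 1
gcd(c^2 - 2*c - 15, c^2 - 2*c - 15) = c^2 - 2*c - 15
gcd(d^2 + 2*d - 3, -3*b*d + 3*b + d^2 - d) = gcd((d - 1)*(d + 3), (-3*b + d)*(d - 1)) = d - 1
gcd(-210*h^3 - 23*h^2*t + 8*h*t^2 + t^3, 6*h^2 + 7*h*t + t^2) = 6*h + t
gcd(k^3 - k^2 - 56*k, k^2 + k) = k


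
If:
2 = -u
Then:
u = -2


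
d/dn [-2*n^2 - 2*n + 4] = -4*n - 2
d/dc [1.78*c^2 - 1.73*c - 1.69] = 3.56*c - 1.73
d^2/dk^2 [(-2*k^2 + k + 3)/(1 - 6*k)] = -224/(216*k^3 - 108*k^2 + 18*k - 1)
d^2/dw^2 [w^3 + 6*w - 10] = 6*w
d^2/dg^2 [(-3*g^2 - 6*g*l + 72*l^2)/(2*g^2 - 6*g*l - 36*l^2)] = 3*l*(-5*g^3 + 18*g^2*l - 324*g*l^2 + 432*l^3)/(g^6 - 9*g^5*l - 27*g^4*l^2 + 297*g^3*l^3 + 486*g^2*l^4 - 2916*g*l^5 - 5832*l^6)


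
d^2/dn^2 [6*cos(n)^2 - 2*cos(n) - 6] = 2*cos(n) - 12*cos(2*n)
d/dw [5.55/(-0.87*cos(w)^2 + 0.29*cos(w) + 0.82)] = (1.6095 - 9.657*cos(w))*sin(w)/(-0.87*cos(w)^2 + 0.29*cos(w) + 0.82)^2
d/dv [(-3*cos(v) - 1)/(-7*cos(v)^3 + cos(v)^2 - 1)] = (59*cos(v)/2 + 9*cos(2*v) + 21*cos(3*v)/2 + 6)*sin(v)/(7*cos(v)^3 - cos(v)^2 + 1)^2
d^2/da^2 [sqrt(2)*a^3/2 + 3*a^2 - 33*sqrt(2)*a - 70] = 3*sqrt(2)*a + 6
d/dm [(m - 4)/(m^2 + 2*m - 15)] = (m^2 + 2*m - 2*(m - 4)*(m + 1) - 15)/(m^2 + 2*m - 15)^2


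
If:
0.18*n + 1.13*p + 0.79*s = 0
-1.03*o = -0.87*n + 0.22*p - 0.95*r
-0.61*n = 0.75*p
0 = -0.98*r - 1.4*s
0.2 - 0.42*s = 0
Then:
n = 0.51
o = -0.11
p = -0.41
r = -0.68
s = 0.48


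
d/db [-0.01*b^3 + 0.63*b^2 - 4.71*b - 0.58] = -0.03*b^2 + 1.26*b - 4.71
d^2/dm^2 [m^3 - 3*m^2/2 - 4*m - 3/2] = 6*m - 3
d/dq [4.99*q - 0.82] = 4.99000000000000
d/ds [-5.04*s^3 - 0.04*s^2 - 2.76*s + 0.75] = -15.12*s^2 - 0.08*s - 2.76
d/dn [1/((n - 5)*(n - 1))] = 2*(3 - n)/(n^4 - 12*n^3 + 46*n^2 - 60*n + 25)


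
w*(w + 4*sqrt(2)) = w^2 + 4*sqrt(2)*w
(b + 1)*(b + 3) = b^2 + 4*b + 3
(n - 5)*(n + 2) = n^2 - 3*n - 10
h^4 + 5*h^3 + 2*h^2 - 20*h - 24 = (h - 2)*(h + 2)^2*(h + 3)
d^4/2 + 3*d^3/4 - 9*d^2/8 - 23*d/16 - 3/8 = (d/2 + 1/4)*(d - 3/2)*(d + 1/2)*(d + 2)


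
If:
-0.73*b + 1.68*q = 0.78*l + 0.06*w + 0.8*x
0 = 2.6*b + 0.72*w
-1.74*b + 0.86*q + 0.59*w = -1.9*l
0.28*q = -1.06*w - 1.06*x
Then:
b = 0.330723414484055*x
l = 0.340824444293126*x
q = 0.735484773403047*x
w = -1.19427899674797*x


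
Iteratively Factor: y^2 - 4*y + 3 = (y - 1)*(y - 3)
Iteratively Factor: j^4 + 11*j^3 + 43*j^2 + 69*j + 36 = (j + 3)*(j^3 + 8*j^2 + 19*j + 12) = (j + 3)*(j + 4)*(j^2 + 4*j + 3) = (j + 1)*(j + 3)*(j + 4)*(j + 3)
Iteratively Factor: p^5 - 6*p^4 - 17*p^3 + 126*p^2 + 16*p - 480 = (p + 4)*(p^4 - 10*p^3 + 23*p^2 + 34*p - 120) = (p - 4)*(p + 4)*(p^3 - 6*p^2 - p + 30) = (p - 5)*(p - 4)*(p + 4)*(p^2 - p - 6) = (p - 5)*(p - 4)*(p + 2)*(p + 4)*(p - 3)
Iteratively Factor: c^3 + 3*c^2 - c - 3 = (c + 1)*(c^2 + 2*c - 3) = (c + 1)*(c + 3)*(c - 1)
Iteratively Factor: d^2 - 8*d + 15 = (d - 5)*(d - 3)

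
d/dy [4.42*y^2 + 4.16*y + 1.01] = 8.84*y + 4.16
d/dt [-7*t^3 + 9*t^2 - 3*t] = -21*t^2 + 18*t - 3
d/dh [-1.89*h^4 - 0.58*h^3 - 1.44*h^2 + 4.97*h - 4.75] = -7.56*h^3 - 1.74*h^2 - 2.88*h + 4.97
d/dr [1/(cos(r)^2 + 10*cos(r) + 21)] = 2*(cos(r) + 5)*sin(r)/(cos(r)^2 + 10*cos(r) + 21)^2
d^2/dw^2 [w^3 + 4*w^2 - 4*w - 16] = 6*w + 8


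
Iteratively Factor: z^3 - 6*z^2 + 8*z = (z)*(z^2 - 6*z + 8) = z*(z - 4)*(z - 2)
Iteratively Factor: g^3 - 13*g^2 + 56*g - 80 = (g - 4)*(g^2 - 9*g + 20) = (g - 4)^2*(g - 5)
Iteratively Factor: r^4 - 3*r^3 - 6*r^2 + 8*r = (r - 1)*(r^3 - 2*r^2 - 8*r) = (r - 4)*(r - 1)*(r^2 + 2*r) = r*(r - 4)*(r - 1)*(r + 2)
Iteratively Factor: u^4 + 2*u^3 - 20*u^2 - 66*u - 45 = (u - 5)*(u^3 + 7*u^2 + 15*u + 9) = (u - 5)*(u + 3)*(u^2 + 4*u + 3) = (u - 5)*(u + 3)^2*(u + 1)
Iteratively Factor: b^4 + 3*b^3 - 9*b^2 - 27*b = (b)*(b^3 + 3*b^2 - 9*b - 27) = b*(b + 3)*(b^2 - 9) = b*(b + 3)^2*(b - 3)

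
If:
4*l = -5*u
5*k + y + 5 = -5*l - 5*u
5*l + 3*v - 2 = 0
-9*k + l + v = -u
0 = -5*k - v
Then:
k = 2/335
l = 28/67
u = -112/335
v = -2/67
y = -365/67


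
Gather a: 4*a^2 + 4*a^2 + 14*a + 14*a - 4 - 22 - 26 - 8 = 8*a^2 + 28*a - 60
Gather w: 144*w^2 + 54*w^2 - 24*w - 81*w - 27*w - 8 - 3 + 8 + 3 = 198*w^2 - 132*w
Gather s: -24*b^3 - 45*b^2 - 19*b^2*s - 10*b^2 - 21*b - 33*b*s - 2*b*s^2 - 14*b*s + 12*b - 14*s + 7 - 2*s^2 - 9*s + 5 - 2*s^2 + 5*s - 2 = -24*b^3 - 55*b^2 - 9*b + s^2*(-2*b - 4) + s*(-19*b^2 - 47*b - 18) + 10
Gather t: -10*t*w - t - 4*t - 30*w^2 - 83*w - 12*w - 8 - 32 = t*(-10*w - 5) - 30*w^2 - 95*w - 40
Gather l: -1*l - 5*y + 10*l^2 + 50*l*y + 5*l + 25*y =10*l^2 + l*(50*y + 4) + 20*y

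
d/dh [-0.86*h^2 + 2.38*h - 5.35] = 2.38 - 1.72*h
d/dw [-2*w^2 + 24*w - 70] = 24 - 4*w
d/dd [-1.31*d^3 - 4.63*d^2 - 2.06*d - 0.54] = -3.93*d^2 - 9.26*d - 2.06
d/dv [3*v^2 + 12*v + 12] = 6*v + 12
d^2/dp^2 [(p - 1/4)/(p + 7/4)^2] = 128*(4*p - 17)/(4*p + 7)^4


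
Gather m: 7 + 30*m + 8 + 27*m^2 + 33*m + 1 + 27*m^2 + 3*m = 54*m^2 + 66*m + 16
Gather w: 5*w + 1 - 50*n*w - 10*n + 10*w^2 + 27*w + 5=-10*n + 10*w^2 + w*(32 - 50*n) + 6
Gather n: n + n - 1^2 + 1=2*n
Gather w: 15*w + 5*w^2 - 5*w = 5*w^2 + 10*w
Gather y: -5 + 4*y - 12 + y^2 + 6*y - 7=y^2 + 10*y - 24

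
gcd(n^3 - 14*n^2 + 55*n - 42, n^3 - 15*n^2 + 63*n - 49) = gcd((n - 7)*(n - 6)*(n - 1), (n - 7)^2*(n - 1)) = n^2 - 8*n + 7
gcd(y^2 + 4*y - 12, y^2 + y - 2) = 1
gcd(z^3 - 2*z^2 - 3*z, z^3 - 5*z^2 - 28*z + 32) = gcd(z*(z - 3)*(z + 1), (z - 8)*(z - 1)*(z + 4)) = 1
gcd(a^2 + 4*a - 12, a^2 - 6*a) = 1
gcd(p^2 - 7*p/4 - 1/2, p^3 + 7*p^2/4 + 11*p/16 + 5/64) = p + 1/4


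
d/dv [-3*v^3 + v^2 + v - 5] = -9*v^2 + 2*v + 1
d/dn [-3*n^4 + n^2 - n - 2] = -12*n^3 + 2*n - 1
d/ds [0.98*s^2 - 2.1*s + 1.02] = 1.96*s - 2.1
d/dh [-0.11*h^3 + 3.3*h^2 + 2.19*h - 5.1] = -0.33*h^2 + 6.6*h + 2.19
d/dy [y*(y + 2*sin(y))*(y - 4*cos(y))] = y*(y + 2*sin(y))*(4*sin(y) + 1) + y*(y - 4*cos(y))*(2*cos(y) + 1) + (y + 2*sin(y))*(y - 4*cos(y))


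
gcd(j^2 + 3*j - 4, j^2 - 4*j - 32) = j + 4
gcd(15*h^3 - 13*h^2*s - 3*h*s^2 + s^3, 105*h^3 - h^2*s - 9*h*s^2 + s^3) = -15*h^2 - 2*h*s + s^2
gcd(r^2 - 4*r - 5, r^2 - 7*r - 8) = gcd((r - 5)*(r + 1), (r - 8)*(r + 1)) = r + 1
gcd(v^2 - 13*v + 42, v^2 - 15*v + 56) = v - 7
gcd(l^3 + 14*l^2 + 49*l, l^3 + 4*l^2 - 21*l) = l^2 + 7*l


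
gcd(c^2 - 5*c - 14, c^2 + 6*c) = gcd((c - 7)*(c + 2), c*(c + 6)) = 1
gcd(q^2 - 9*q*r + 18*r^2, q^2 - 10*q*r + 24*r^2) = q - 6*r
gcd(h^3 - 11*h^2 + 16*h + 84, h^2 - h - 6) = h + 2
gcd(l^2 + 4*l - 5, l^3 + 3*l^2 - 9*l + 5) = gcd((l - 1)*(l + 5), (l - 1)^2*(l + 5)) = l^2 + 4*l - 5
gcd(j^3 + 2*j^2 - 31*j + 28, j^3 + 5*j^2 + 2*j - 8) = j - 1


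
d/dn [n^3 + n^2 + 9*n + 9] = 3*n^2 + 2*n + 9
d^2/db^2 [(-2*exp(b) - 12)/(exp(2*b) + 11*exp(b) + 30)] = 2*(5 - exp(b))*exp(b)/(exp(3*b) + 15*exp(2*b) + 75*exp(b) + 125)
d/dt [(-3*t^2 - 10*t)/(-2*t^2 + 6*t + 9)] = 2*(-19*t^2 - 27*t - 45)/(4*t^4 - 24*t^3 + 108*t + 81)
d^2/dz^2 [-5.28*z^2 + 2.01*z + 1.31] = -10.5600000000000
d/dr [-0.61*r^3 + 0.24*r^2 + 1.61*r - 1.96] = -1.83*r^2 + 0.48*r + 1.61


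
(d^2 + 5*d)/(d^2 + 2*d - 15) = d/(d - 3)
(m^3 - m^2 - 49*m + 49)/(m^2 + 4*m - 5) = (m^2 - 49)/(m + 5)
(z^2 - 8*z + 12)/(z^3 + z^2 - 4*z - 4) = (z - 6)/(z^2 + 3*z + 2)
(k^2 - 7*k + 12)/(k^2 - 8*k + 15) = (k - 4)/(k - 5)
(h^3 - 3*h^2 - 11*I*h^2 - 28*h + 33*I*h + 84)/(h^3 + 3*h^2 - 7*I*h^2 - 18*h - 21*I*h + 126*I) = (h - 4*I)/(h + 6)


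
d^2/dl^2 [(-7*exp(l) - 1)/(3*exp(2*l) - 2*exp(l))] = (-63*exp(3*l) - 78*exp(2*l) + 18*exp(l) - 4)*exp(-l)/(27*exp(3*l) - 54*exp(2*l) + 36*exp(l) - 8)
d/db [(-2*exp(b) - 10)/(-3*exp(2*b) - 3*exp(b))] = 2*(-exp(2*b) - 10*exp(b) - 5)*exp(-b)/(3*(exp(2*b) + 2*exp(b) + 1))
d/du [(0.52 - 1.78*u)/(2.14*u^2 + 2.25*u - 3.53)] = (3.8092*u^2 - 2.2256*u + 5.1134)/(4.5796*u^4 + 9.63*u^3 - 10.0459*u^2 - 15.885*u + 12.4609)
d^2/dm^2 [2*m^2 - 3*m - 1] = 4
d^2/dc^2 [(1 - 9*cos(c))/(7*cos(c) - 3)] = 20*(-7*sin(c)^2 + 3*cos(c) - 7)/(7*cos(c) - 3)^3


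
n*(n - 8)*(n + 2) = n^3 - 6*n^2 - 16*n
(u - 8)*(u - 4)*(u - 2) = u^3 - 14*u^2 + 56*u - 64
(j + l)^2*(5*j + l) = 5*j^3 + 11*j^2*l + 7*j*l^2 + l^3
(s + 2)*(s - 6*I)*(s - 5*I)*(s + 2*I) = s^4 + 2*s^3 - 9*I*s^3 - 8*s^2 - 18*I*s^2 - 16*s - 60*I*s - 120*I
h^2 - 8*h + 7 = (h - 7)*(h - 1)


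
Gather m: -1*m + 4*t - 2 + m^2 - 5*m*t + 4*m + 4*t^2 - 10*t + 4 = m^2 + m*(3 - 5*t) + 4*t^2 - 6*t + 2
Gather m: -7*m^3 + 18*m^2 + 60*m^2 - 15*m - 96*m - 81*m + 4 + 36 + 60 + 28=-7*m^3 + 78*m^2 - 192*m + 128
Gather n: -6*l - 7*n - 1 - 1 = -6*l - 7*n - 2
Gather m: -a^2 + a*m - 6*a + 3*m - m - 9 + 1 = -a^2 - 6*a + m*(a + 2) - 8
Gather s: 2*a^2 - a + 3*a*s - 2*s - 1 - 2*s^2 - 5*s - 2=2*a^2 - a - 2*s^2 + s*(3*a - 7) - 3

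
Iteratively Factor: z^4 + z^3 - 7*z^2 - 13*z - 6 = (z + 2)*(z^3 - z^2 - 5*z - 3) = (z + 1)*(z + 2)*(z^2 - 2*z - 3) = (z + 1)^2*(z + 2)*(z - 3)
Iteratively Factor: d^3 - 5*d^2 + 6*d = (d - 2)*(d^2 - 3*d) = d*(d - 2)*(d - 3)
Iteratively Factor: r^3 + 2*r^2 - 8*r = (r)*(r^2 + 2*r - 8) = r*(r - 2)*(r + 4)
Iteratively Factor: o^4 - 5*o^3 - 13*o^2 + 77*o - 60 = (o - 5)*(o^3 - 13*o + 12) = (o - 5)*(o + 4)*(o^2 - 4*o + 3) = (o - 5)*(o - 3)*(o + 4)*(o - 1)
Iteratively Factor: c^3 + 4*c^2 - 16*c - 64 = (c + 4)*(c^2 - 16) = (c - 4)*(c + 4)*(c + 4)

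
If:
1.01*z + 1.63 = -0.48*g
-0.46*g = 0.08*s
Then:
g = -2.10416666666667*z - 3.39583333333333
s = 12.0989583333333*z + 19.5260416666667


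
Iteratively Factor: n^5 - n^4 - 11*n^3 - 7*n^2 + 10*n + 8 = (n + 2)*(n^4 - 3*n^3 - 5*n^2 + 3*n + 4) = (n + 1)*(n + 2)*(n^3 - 4*n^2 - n + 4) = (n + 1)^2*(n + 2)*(n^2 - 5*n + 4) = (n - 1)*(n + 1)^2*(n + 2)*(n - 4)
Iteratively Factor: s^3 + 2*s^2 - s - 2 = (s + 2)*(s^2 - 1) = (s - 1)*(s + 2)*(s + 1)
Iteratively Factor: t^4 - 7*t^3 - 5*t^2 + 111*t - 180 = (t - 3)*(t^3 - 4*t^2 - 17*t + 60) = (t - 5)*(t - 3)*(t^2 + t - 12) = (t - 5)*(t - 3)*(t + 4)*(t - 3)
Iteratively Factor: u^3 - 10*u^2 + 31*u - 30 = (u - 5)*(u^2 - 5*u + 6) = (u - 5)*(u - 3)*(u - 2)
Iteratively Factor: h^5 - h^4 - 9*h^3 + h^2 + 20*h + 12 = (h - 3)*(h^4 + 2*h^3 - 3*h^2 - 8*h - 4) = (h - 3)*(h + 1)*(h^3 + h^2 - 4*h - 4) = (h - 3)*(h + 1)*(h + 2)*(h^2 - h - 2) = (h - 3)*(h - 2)*(h + 1)*(h + 2)*(h + 1)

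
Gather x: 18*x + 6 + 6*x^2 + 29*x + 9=6*x^2 + 47*x + 15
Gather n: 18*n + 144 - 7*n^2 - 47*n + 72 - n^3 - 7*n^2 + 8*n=-n^3 - 14*n^2 - 21*n + 216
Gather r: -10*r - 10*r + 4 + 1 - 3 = 2 - 20*r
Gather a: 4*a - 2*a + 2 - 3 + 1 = 2*a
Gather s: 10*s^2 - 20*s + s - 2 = 10*s^2 - 19*s - 2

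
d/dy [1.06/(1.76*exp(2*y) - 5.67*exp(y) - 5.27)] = (6.0102 - 3.7312*exp(y))*exp(y)/(-1.76*exp(2*y) + 5.67*exp(y) + 5.27)^2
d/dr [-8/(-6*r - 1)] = -48/(6*r + 1)^2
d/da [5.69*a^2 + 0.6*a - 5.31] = 11.38*a + 0.6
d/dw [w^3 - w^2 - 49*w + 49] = 3*w^2 - 2*w - 49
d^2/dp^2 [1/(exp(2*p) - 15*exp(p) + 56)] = ((15 - 4*exp(p))*(exp(2*p) - 15*exp(p) + 56) + 2*(2*exp(p) - 15)^2*exp(p))*exp(p)/(exp(2*p) - 15*exp(p) + 56)^3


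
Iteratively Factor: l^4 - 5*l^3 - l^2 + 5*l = (l - 5)*(l^3 - l) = (l - 5)*(l - 1)*(l^2 + l) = l*(l - 5)*(l - 1)*(l + 1)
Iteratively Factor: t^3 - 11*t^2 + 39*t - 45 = (t - 5)*(t^2 - 6*t + 9) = (t - 5)*(t - 3)*(t - 3)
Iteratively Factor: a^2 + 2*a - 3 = (a + 3)*(a - 1)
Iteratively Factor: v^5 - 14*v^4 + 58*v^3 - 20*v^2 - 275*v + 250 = (v - 5)*(v^4 - 9*v^3 + 13*v^2 + 45*v - 50) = (v - 5)^2*(v^3 - 4*v^2 - 7*v + 10) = (v - 5)^3*(v^2 + v - 2) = (v - 5)^3*(v + 2)*(v - 1)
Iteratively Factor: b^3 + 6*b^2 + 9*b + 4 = (b + 1)*(b^2 + 5*b + 4) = (b + 1)*(b + 4)*(b + 1)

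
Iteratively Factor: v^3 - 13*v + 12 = (v + 4)*(v^2 - 4*v + 3) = (v - 1)*(v + 4)*(v - 3)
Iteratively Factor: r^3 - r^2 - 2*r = (r - 2)*(r^2 + r) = r*(r - 2)*(r + 1)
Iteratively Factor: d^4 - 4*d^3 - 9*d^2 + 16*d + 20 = (d + 2)*(d^3 - 6*d^2 + 3*d + 10) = (d - 2)*(d + 2)*(d^2 - 4*d - 5) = (d - 5)*(d - 2)*(d + 2)*(d + 1)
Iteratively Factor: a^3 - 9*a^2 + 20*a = (a)*(a^2 - 9*a + 20) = a*(a - 5)*(a - 4)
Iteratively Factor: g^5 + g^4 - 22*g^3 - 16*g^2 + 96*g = (g + 4)*(g^4 - 3*g^3 - 10*g^2 + 24*g) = (g - 4)*(g + 4)*(g^3 + g^2 - 6*g) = (g - 4)*(g + 3)*(g + 4)*(g^2 - 2*g) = (g - 4)*(g - 2)*(g + 3)*(g + 4)*(g)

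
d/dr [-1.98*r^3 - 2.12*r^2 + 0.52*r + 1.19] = -5.94*r^2 - 4.24*r + 0.52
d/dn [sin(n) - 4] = cos(n)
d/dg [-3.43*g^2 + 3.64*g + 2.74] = 3.64 - 6.86*g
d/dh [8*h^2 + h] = 16*h + 1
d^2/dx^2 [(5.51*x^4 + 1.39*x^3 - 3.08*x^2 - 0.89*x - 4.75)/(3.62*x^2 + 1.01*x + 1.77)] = (144.410488*x^6 + 120.873972*x^5 + 245.55315*x^4 + 141.823298*x^3 - 33.0098819999998*x^2 - 43.857798*x + 35.062792)/(47.437928*x^6 + 39.706332*x^5 + 80.66265*x^4 + 39.859145*x^3 + 39.440025*x^2 + 9.492687*x + 5.545233)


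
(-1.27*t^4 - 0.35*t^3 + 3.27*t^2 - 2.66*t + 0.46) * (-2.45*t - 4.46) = 3.1115*t^5 + 6.5217*t^4 - 6.4505*t^3 - 8.0672*t^2 + 10.7366*t - 2.0516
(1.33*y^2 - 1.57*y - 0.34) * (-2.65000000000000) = -3.5245*y^2 + 4.1605*y + 0.901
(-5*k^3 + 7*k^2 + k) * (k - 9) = -5*k^4 + 52*k^3 - 62*k^2 - 9*k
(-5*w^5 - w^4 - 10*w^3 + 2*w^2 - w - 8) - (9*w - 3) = -5*w^5 - w^4 - 10*w^3 + 2*w^2 - 10*w - 5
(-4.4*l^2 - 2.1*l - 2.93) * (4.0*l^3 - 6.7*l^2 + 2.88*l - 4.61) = -17.6*l^5 + 21.08*l^4 - 10.322*l^3 + 33.867*l^2 + 1.2426*l + 13.5073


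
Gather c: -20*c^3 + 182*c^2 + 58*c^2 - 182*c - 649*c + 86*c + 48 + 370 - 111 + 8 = -20*c^3 + 240*c^2 - 745*c + 315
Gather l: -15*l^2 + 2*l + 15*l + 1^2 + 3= -15*l^2 + 17*l + 4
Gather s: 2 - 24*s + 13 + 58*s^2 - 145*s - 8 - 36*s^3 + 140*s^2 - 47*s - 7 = -36*s^3 + 198*s^2 - 216*s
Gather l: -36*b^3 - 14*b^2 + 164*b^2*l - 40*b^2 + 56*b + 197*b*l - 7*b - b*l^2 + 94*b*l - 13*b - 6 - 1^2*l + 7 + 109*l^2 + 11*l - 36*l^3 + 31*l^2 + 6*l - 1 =-36*b^3 - 54*b^2 + 36*b - 36*l^3 + l^2*(140 - b) + l*(164*b^2 + 291*b + 16)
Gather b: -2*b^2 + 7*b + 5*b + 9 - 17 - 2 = -2*b^2 + 12*b - 10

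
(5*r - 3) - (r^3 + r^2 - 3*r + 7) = -r^3 - r^2 + 8*r - 10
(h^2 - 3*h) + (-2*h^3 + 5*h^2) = -2*h^3 + 6*h^2 - 3*h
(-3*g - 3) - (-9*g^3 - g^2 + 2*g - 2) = 9*g^3 + g^2 - 5*g - 1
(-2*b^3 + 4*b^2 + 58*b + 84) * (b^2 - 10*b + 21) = -2*b^5 + 24*b^4 - 24*b^3 - 412*b^2 + 378*b + 1764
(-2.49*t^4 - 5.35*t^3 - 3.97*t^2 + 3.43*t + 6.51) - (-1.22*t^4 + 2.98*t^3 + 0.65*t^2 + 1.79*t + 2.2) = -1.27*t^4 - 8.33*t^3 - 4.62*t^2 + 1.64*t + 4.31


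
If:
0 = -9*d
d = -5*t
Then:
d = 0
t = 0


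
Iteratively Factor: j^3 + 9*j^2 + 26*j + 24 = (j + 3)*(j^2 + 6*j + 8) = (j + 3)*(j + 4)*(j + 2)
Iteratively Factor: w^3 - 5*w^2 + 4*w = (w - 4)*(w^2 - w) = (w - 4)*(w - 1)*(w)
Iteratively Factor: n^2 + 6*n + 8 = (n + 4)*(n + 2)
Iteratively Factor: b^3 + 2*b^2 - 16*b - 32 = (b + 2)*(b^2 - 16) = (b + 2)*(b + 4)*(b - 4)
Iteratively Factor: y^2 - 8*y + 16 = (y - 4)*(y - 4)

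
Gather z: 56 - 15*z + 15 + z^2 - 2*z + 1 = z^2 - 17*z + 72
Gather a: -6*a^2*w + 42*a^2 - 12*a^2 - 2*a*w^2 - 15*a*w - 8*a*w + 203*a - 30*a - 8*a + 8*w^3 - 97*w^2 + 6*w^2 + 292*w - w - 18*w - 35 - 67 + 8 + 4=a^2*(30 - 6*w) + a*(-2*w^2 - 23*w + 165) + 8*w^3 - 91*w^2 + 273*w - 90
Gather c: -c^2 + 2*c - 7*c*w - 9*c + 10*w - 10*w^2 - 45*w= -c^2 + c*(-7*w - 7) - 10*w^2 - 35*w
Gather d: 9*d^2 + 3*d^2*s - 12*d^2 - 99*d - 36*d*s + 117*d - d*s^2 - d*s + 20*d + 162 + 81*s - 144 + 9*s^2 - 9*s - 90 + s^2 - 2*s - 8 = d^2*(3*s - 3) + d*(-s^2 - 37*s + 38) + 10*s^2 + 70*s - 80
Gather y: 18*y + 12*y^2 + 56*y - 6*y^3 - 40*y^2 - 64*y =-6*y^3 - 28*y^2 + 10*y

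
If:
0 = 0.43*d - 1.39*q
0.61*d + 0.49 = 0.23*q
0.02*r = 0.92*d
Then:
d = -0.91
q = -0.28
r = -41.83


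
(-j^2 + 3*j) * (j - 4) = -j^3 + 7*j^2 - 12*j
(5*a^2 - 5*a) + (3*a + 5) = 5*a^2 - 2*a + 5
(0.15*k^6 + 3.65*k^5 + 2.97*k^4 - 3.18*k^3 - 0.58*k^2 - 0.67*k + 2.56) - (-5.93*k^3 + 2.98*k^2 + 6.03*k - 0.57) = 0.15*k^6 + 3.65*k^5 + 2.97*k^4 + 2.75*k^3 - 3.56*k^2 - 6.7*k + 3.13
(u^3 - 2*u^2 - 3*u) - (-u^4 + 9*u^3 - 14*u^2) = u^4 - 8*u^3 + 12*u^2 - 3*u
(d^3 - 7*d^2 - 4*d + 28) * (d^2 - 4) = d^5 - 7*d^4 - 8*d^3 + 56*d^2 + 16*d - 112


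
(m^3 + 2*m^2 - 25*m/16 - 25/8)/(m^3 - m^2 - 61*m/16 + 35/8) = (4*m + 5)/(4*m - 7)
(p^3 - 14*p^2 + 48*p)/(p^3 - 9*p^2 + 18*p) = (p - 8)/(p - 3)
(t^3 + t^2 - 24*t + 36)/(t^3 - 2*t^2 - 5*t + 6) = (t^2 + 4*t - 12)/(t^2 + t - 2)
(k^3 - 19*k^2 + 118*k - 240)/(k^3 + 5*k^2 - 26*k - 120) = (k^2 - 14*k + 48)/(k^2 + 10*k + 24)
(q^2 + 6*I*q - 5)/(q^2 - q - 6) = (-q^2 - 6*I*q + 5)/(-q^2 + q + 6)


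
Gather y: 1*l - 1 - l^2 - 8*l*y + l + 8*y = -l^2 + 2*l + y*(8 - 8*l) - 1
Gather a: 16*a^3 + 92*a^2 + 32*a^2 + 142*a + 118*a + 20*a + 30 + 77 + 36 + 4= 16*a^3 + 124*a^2 + 280*a + 147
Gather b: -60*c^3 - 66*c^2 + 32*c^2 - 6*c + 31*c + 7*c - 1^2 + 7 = -60*c^3 - 34*c^2 + 32*c + 6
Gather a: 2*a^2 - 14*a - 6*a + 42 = 2*a^2 - 20*a + 42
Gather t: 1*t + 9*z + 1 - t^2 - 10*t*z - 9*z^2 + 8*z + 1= -t^2 + t*(1 - 10*z) - 9*z^2 + 17*z + 2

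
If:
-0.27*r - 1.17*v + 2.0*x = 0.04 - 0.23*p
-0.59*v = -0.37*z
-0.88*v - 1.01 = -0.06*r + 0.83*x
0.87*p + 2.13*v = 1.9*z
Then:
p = 0.648548607052406*z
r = -15.2633602279275*z - 19.7233429394813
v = 0.627118644067797*z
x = -1.76827231380158*z - 2.64265129682997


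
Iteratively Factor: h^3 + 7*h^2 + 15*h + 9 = (h + 3)*(h^2 + 4*h + 3) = (h + 3)^2*(h + 1)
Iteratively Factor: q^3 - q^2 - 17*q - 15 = (q + 1)*(q^2 - 2*q - 15) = (q + 1)*(q + 3)*(q - 5)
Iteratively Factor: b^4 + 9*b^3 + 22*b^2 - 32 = (b + 2)*(b^3 + 7*b^2 + 8*b - 16) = (b + 2)*(b + 4)*(b^2 + 3*b - 4) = (b - 1)*(b + 2)*(b + 4)*(b + 4)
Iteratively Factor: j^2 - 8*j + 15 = (j - 5)*(j - 3)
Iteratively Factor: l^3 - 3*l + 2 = (l - 1)*(l^2 + l - 2) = (l - 1)^2*(l + 2)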